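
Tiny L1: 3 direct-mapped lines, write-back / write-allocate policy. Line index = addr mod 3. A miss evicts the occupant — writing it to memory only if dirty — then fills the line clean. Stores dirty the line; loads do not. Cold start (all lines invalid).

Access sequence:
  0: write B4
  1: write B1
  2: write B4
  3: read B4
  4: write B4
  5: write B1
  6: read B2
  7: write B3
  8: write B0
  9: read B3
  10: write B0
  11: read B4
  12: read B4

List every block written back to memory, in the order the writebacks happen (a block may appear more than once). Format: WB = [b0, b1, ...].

0: W B4 → L1 miss [D]
1: W B1 → L1 miss wb→B4 [D]
2: W B4 → L1 miss wb→B1 [D]
3: R B4 → L1 hit [D]
4: W B4 → L1 hit [D]
5: W B1 → L1 miss wb→B4 [D]
6: R B2 → L2 miss [-]
7: W B3 → L0 miss [D]
8: W B0 → L0 miss wb→B3 [D]
9: R B3 → L0 miss wb→B0 [-]
10: W B0 → L0 miss [D]
11: R B4 → L1 miss wb→B1 [-]
12: R B4 → L1 hit [-]

WB = [4, 1, 4, 3, 0, 1]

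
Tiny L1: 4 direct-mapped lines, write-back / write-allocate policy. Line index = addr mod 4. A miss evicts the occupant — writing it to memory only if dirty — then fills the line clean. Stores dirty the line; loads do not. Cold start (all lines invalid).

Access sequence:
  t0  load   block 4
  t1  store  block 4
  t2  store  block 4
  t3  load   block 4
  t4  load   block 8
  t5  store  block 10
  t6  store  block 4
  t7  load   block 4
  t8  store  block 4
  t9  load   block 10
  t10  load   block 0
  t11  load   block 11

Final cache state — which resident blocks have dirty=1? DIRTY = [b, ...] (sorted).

0: R B4 → L0 miss [-]
1: W B4 → L0 hit [D]
2: W B4 → L0 hit [D]
3: R B4 → L0 hit [D]
4: R B8 → L0 miss wb→B4 [-]
5: W B10 → L2 miss [D]
6: W B4 → L0 miss [D]
7: R B4 → L0 hit [D]
8: W B4 → L0 hit [D]
9: R B10 → L2 hit [D]
10: R B0 → L0 miss wb→B4 [-]
11: R B11 → L3 miss [-]

DIRTY = [10]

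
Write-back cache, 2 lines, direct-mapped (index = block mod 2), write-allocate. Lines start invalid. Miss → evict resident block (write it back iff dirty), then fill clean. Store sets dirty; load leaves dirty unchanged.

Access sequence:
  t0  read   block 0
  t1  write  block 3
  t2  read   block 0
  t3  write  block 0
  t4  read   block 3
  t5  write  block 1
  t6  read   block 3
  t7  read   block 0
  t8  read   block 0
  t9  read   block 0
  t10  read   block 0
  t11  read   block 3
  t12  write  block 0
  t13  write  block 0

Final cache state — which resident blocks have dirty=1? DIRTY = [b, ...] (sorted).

0: R B0 -> L0 miss  d=-]
1: W B3 -> L1 miss  d=D]
2: R B0 -> L0 hit  d=-]
3: W B0 -> L0 hit  d=D]
4: R B3 -> L1 hit  d=D]
5: W B1 -> L1 miss wb->B3  d=D]
6: R B3 -> L1 miss wb->B1  d=-]
7: R B0 -> L0 hit  d=D]
8: R B0 -> L0 hit  d=D]
9: R B0 -> L0 hit  d=D]
10: R B0 -> L0 hit  d=D]
11: R B3 -> L1 hit  d=-]
12: W B0 -> L0 hit  d=D]
13: W B0 -> L0 hit  d=D]

DIRTY = [0]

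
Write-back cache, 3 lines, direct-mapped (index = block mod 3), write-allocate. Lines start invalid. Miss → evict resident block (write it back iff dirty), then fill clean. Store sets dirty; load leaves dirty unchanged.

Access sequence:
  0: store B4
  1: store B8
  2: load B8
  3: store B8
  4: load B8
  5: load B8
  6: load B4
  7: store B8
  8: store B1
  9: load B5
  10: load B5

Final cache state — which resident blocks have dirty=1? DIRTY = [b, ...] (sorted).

  0 | W B4 → L1 miss [D]
  1 | W B8 → L2 miss [D]
  2 | R B8 → L2 hit [D]
  3 | W B8 → L2 hit [D]
  4 | R B8 → L2 hit [D]
  5 | R B8 → L2 hit [D]
  6 | R B4 → L1 hit [D]
  7 | W B8 → L2 hit [D]
  8 | W B1 → L1 miss wb→B4 [D]
  9 | R B5 → L2 miss wb→B8 [-]
  10 | R B5 → L2 hit [-]

DIRTY = [1]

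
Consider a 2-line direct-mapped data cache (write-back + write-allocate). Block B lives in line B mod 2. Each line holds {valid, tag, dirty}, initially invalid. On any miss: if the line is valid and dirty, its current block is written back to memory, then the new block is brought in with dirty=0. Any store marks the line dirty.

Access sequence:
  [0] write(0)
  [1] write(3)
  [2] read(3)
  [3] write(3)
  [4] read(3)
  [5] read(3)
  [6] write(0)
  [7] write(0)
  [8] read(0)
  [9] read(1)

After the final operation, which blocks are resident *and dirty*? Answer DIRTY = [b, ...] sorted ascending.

0: W B0 → L0 miss [D]
1: W B3 → L1 miss [D]
2: R B3 → L1 hit [D]
3: W B3 → L1 hit [D]
4: R B3 → L1 hit [D]
5: R B3 → L1 hit [D]
6: W B0 → L0 hit [D]
7: W B0 → L0 hit [D]
8: R B0 → L0 hit [D]
9: R B1 → L1 miss wb→B3 [-]

DIRTY = [0]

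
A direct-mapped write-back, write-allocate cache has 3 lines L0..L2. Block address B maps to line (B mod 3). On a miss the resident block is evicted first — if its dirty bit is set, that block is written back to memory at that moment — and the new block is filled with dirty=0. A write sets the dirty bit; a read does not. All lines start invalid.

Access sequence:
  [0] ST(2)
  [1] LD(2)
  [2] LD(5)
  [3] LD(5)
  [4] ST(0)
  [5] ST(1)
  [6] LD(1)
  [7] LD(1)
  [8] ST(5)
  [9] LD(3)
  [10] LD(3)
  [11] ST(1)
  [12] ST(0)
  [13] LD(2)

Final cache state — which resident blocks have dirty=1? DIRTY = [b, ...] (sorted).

0: W B2 -> L2 miss  d=D]
1: R B2 -> L2 hit  d=D]
2: R B5 -> L2 miss wb->B2  d=-]
3: R B5 -> L2 hit  d=-]
4: W B0 -> L0 miss  d=D]
5: W B1 -> L1 miss  d=D]
6: R B1 -> L1 hit  d=D]
7: R B1 -> L1 hit  d=D]
8: W B5 -> L2 hit  d=D]
9: R B3 -> L0 miss wb->B0  d=-]
10: R B3 -> L0 hit  d=-]
11: W B1 -> L1 hit  d=D]
12: W B0 -> L0 miss  d=D]
13: R B2 -> L2 miss wb->B5  d=-]

DIRTY = [0, 1]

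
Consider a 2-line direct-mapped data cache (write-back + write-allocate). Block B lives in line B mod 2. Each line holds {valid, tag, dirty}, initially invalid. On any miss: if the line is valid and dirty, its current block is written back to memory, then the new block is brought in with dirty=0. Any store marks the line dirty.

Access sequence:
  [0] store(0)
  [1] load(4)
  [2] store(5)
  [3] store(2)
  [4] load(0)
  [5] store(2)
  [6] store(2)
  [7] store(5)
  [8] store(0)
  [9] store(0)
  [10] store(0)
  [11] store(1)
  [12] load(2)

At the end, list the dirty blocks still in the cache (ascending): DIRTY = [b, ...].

DIRTY = [1]

  0 | W B0 → L0 miss [D]
  1 | R B4 → L0 miss wb→B0 [-]
  2 | W B5 → L1 miss [D]
  3 | W B2 → L0 miss [D]
  4 | R B0 → L0 miss wb→B2 [-]
  5 | W B2 → L0 miss [D]
  6 | W B2 → L0 hit [D]
  7 | W B5 → L1 hit [D]
  8 | W B0 → L0 miss wb→B2 [D]
  9 | W B0 → L0 hit [D]
  10 | W B0 → L0 hit [D]
  11 | W B1 → L1 miss wb→B5 [D]
  12 | R B2 → L0 miss wb→B0 [-]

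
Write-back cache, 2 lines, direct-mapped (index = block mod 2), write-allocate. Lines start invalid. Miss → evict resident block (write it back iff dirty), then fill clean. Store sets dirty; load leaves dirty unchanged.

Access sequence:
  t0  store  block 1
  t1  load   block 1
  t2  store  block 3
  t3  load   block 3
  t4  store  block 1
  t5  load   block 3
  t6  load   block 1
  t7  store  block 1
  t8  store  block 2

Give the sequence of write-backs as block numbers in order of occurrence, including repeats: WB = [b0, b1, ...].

  0 | W B1 → L1 miss [D]
  1 | R B1 → L1 hit [D]
  2 | W B3 → L1 miss wb→B1 [D]
  3 | R B3 → L1 hit [D]
  4 | W B1 → L1 miss wb→B3 [D]
  5 | R B3 → L1 miss wb→B1 [-]
  6 | R B1 → L1 miss [-]
  7 | W B1 → L1 hit [D]
  8 | W B2 → L0 miss [D]

WB = [1, 3, 1]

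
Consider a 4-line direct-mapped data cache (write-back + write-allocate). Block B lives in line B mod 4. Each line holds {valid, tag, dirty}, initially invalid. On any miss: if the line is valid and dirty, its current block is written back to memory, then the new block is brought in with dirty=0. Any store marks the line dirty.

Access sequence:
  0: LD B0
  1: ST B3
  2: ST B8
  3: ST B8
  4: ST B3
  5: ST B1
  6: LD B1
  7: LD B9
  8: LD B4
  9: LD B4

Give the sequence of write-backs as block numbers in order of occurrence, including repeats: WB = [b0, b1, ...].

0: R B0 -> L0 miss  d=-]
1: W B3 -> L3 miss  d=D]
2: W B8 -> L0 miss  d=D]
3: W B8 -> L0 hit  d=D]
4: W B3 -> L3 hit  d=D]
5: W B1 -> L1 miss  d=D]
6: R B1 -> L1 hit  d=D]
7: R B9 -> L1 miss wb->B1  d=-]
8: R B4 -> L0 miss wb->B8  d=-]
9: R B4 -> L0 hit  d=-]

WB = [1, 8]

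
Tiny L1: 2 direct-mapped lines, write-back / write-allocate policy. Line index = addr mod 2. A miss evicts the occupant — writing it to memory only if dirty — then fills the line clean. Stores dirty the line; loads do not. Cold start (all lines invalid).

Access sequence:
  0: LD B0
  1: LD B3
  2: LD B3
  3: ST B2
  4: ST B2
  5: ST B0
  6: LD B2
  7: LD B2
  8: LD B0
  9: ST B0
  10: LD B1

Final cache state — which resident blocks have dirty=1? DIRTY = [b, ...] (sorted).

  0 | R B0 → L0 miss [-]
  1 | R B3 → L1 miss [-]
  2 | R B3 → L1 hit [-]
  3 | W B2 → L0 miss [D]
  4 | W B2 → L0 hit [D]
  5 | W B0 → L0 miss wb→B2 [D]
  6 | R B2 → L0 miss wb→B0 [-]
  7 | R B2 → L0 hit [-]
  8 | R B0 → L0 miss [-]
  9 | W B0 → L0 hit [D]
  10 | R B1 → L1 miss [-]

DIRTY = [0]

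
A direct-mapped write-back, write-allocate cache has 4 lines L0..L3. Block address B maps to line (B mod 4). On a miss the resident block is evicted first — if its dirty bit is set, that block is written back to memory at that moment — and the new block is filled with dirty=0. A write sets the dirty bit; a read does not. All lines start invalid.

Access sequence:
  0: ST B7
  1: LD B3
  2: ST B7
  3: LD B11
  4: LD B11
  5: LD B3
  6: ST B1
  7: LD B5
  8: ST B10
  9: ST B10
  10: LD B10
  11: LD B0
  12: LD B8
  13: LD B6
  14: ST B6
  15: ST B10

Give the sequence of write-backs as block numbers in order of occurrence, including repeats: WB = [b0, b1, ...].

WB = [7, 7, 1, 10, 6]

0: W B7 -> L3 miss  d=D]
1: R B3 -> L3 miss wb->B7  d=-]
2: W B7 -> L3 miss  d=D]
3: R B11 -> L3 miss wb->B7  d=-]
4: R B11 -> L3 hit  d=-]
5: R B3 -> L3 miss  d=-]
6: W B1 -> L1 miss  d=D]
7: R B5 -> L1 miss wb->B1  d=-]
8: W B10 -> L2 miss  d=D]
9: W B10 -> L2 hit  d=D]
10: R B10 -> L2 hit  d=D]
11: R B0 -> L0 miss  d=-]
12: R B8 -> L0 miss  d=-]
13: R B6 -> L2 miss wb->B10  d=-]
14: W B6 -> L2 hit  d=D]
15: W B10 -> L2 miss wb->B6  d=D]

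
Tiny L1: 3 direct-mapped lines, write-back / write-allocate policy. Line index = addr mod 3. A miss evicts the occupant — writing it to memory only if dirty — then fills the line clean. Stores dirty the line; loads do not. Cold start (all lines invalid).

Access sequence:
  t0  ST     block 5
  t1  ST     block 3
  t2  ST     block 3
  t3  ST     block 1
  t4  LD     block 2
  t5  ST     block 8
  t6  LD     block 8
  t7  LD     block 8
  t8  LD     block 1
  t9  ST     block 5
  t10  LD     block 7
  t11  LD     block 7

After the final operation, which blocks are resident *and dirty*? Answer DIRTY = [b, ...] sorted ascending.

0: W B5 → L2 miss [D]
1: W B3 → L0 miss [D]
2: W B3 → L0 hit [D]
3: W B1 → L1 miss [D]
4: R B2 → L2 miss wb→B5 [-]
5: W B8 → L2 miss [D]
6: R B8 → L2 hit [D]
7: R B8 → L2 hit [D]
8: R B1 → L1 hit [D]
9: W B5 → L2 miss wb→B8 [D]
10: R B7 → L1 miss wb→B1 [-]
11: R B7 → L1 hit [-]

DIRTY = [3, 5]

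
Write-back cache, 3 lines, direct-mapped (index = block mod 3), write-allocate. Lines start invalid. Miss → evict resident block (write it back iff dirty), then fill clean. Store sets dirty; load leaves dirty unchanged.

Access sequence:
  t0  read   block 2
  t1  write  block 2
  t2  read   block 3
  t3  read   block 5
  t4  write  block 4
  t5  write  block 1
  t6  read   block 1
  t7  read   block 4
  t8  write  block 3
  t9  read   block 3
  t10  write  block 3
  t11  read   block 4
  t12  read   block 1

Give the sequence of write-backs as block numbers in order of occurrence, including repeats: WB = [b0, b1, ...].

0: R B2 → L2 miss [-]
1: W B2 → L2 hit [D]
2: R B3 → L0 miss [-]
3: R B5 → L2 miss wb→B2 [-]
4: W B4 → L1 miss [D]
5: W B1 → L1 miss wb→B4 [D]
6: R B1 → L1 hit [D]
7: R B4 → L1 miss wb→B1 [-]
8: W B3 → L0 hit [D]
9: R B3 → L0 hit [D]
10: W B3 → L0 hit [D]
11: R B4 → L1 hit [-]
12: R B1 → L1 miss [-]

WB = [2, 4, 1]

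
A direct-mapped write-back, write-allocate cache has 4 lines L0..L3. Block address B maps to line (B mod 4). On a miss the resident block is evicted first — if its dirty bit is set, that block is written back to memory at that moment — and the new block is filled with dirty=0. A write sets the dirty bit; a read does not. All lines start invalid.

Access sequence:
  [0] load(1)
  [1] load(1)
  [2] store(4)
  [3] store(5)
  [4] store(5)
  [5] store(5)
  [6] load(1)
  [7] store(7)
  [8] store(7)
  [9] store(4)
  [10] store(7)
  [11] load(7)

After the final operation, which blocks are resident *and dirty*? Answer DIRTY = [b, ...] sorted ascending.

DIRTY = [4, 7]

0: R B1 -> L1 miss  d=-]
1: R B1 -> L1 hit  d=-]
2: W B4 -> L0 miss  d=D]
3: W B5 -> L1 miss  d=D]
4: W B5 -> L1 hit  d=D]
5: W B5 -> L1 hit  d=D]
6: R B1 -> L1 miss wb->B5  d=-]
7: W B7 -> L3 miss  d=D]
8: W B7 -> L3 hit  d=D]
9: W B4 -> L0 hit  d=D]
10: W B7 -> L3 hit  d=D]
11: R B7 -> L3 hit  d=D]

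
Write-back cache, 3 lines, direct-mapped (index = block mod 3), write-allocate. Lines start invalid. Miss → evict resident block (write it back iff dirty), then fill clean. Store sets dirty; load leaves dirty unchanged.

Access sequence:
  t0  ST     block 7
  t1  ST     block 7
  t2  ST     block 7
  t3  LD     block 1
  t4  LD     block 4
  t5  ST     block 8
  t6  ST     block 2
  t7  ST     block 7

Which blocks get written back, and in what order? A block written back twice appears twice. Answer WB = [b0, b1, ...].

WB = [7, 8]

0: W B7 → L1 miss [D]
1: W B7 → L1 hit [D]
2: W B7 → L1 hit [D]
3: R B1 → L1 miss wb→B7 [-]
4: R B4 → L1 miss [-]
5: W B8 → L2 miss [D]
6: W B2 → L2 miss wb→B8 [D]
7: W B7 → L1 miss [D]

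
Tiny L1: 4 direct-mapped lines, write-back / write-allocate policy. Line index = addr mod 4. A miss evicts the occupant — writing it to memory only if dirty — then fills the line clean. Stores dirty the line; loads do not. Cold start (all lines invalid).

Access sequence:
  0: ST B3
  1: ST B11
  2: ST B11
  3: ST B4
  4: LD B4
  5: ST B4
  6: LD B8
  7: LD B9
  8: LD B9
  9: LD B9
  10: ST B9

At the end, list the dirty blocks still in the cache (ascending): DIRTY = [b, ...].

  0 | W B3 → L3 miss [D]
  1 | W B11 → L3 miss wb→B3 [D]
  2 | W B11 → L3 hit [D]
  3 | W B4 → L0 miss [D]
  4 | R B4 → L0 hit [D]
  5 | W B4 → L0 hit [D]
  6 | R B8 → L0 miss wb→B4 [-]
  7 | R B9 → L1 miss [-]
  8 | R B9 → L1 hit [-]
  9 | R B9 → L1 hit [-]
  10 | W B9 → L1 hit [D]

DIRTY = [9, 11]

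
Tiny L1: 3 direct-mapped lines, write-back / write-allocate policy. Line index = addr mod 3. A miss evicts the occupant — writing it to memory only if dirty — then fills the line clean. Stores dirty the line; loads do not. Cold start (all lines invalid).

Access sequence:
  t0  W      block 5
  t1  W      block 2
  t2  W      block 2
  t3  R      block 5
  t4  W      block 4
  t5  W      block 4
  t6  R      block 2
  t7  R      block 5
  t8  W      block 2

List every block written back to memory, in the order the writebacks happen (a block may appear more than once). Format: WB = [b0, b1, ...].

WB = [5, 2]

0: W B5 → L2 miss [D]
1: W B2 → L2 miss wb→B5 [D]
2: W B2 → L2 hit [D]
3: R B5 → L2 miss wb→B2 [-]
4: W B4 → L1 miss [D]
5: W B4 → L1 hit [D]
6: R B2 → L2 miss [-]
7: R B5 → L2 miss [-]
8: W B2 → L2 miss [D]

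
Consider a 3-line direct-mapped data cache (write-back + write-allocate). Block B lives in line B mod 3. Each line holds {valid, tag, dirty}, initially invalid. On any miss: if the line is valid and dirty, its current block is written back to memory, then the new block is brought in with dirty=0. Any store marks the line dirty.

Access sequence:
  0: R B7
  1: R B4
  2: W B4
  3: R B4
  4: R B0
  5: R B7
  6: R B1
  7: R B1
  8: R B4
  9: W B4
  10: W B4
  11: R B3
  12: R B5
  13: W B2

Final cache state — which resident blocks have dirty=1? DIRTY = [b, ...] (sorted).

DIRTY = [2, 4]

0: R B7 -> L1 miss  d=-]
1: R B4 -> L1 miss  d=-]
2: W B4 -> L1 hit  d=D]
3: R B4 -> L1 hit  d=D]
4: R B0 -> L0 miss  d=-]
5: R B7 -> L1 miss wb->B4  d=-]
6: R B1 -> L1 miss  d=-]
7: R B1 -> L1 hit  d=-]
8: R B4 -> L1 miss  d=-]
9: W B4 -> L1 hit  d=D]
10: W B4 -> L1 hit  d=D]
11: R B3 -> L0 miss  d=-]
12: R B5 -> L2 miss  d=-]
13: W B2 -> L2 miss  d=D]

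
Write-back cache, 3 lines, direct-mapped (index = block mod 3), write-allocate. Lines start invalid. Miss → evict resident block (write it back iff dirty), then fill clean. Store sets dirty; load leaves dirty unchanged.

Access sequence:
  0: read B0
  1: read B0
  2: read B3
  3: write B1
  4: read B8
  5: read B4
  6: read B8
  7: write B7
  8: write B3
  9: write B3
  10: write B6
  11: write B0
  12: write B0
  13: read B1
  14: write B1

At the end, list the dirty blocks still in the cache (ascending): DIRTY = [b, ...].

DIRTY = [0, 1]

  0 | R B0 → L0 miss [-]
  1 | R B0 → L0 hit [-]
  2 | R B3 → L0 miss [-]
  3 | W B1 → L1 miss [D]
  4 | R B8 → L2 miss [-]
  5 | R B4 → L1 miss wb→B1 [-]
  6 | R B8 → L2 hit [-]
  7 | W B7 → L1 miss [D]
  8 | W B3 → L0 hit [D]
  9 | W B3 → L0 hit [D]
  10 | W B6 → L0 miss wb→B3 [D]
  11 | W B0 → L0 miss wb→B6 [D]
  12 | W B0 → L0 hit [D]
  13 | R B1 → L1 miss wb→B7 [-]
  14 | W B1 → L1 hit [D]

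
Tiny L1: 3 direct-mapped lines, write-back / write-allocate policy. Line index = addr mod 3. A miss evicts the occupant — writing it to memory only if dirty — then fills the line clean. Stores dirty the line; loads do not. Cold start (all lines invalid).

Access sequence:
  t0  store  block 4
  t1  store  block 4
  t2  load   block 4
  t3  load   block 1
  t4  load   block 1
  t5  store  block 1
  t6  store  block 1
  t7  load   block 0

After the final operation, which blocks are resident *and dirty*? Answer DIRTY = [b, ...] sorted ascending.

0: W B4 → L1 miss [D]
1: W B4 → L1 hit [D]
2: R B4 → L1 hit [D]
3: R B1 → L1 miss wb→B4 [-]
4: R B1 → L1 hit [-]
5: W B1 → L1 hit [D]
6: W B1 → L1 hit [D]
7: R B0 → L0 miss [-]

DIRTY = [1]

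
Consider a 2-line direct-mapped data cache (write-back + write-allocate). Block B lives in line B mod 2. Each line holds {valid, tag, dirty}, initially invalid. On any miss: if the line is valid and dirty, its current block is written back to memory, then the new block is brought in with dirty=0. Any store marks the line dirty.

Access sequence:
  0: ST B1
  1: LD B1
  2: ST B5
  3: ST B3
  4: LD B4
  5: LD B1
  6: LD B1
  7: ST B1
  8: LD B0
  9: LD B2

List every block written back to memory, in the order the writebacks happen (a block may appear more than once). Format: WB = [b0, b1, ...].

WB = [1, 5, 3]

0: W B1 -> L1 miss  d=D]
1: R B1 -> L1 hit  d=D]
2: W B5 -> L1 miss wb->B1  d=D]
3: W B3 -> L1 miss wb->B5  d=D]
4: R B4 -> L0 miss  d=-]
5: R B1 -> L1 miss wb->B3  d=-]
6: R B1 -> L1 hit  d=-]
7: W B1 -> L1 hit  d=D]
8: R B0 -> L0 miss  d=-]
9: R B2 -> L0 miss  d=-]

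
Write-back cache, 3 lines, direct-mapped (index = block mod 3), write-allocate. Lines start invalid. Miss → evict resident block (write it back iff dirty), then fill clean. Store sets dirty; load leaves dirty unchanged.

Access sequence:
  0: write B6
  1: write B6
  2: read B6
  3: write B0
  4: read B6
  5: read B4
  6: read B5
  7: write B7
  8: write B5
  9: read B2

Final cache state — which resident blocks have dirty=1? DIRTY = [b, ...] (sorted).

DIRTY = [7]

0: W B6 → L0 miss [D]
1: W B6 → L0 hit [D]
2: R B6 → L0 hit [D]
3: W B0 → L0 miss wb→B6 [D]
4: R B6 → L0 miss wb→B0 [-]
5: R B4 → L1 miss [-]
6: R B5 → L2 miss [-]
7: W B7 → L1 miss [D]
8: W B5 → L2 hit [D]
9: R B2 → L2 miss wb→B5 [-]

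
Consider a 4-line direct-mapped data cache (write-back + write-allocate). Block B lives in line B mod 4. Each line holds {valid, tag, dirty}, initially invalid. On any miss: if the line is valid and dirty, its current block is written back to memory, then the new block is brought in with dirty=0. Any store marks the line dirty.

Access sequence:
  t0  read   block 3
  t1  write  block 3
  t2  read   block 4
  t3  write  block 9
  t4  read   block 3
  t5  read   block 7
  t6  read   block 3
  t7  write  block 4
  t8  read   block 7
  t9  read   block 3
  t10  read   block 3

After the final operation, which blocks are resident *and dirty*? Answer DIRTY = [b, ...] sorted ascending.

  0 | R B3 → L3 miss [-]
  1 | W B3 → L3 hit [D]
  2 | R B4 → L0 miss [-]
  3 | W B9 → L1 miss [D]
  4 | R B3 → L3 hit [D]
  5 | R B7 → L3 miss wb→B3 [-]
  6 | R B3 → L3 miss [-]
  7 | W B4 → L0 hit [D]
  8 | R B7 → L3 miss [-]
  9 | R B3 → L3 miss [-]
  10 | R B3 → L3 hit [-]

DIRTY = [4, 9]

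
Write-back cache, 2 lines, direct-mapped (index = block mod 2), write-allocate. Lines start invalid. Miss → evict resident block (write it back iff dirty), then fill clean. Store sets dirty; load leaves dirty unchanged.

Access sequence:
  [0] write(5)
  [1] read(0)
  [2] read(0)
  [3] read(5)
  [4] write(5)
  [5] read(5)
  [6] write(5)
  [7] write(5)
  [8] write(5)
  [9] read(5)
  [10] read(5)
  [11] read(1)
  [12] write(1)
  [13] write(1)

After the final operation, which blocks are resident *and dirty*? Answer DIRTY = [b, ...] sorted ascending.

DIRTY = [1]

0: W B5 → L1 miss [D]
1: R B0 → L0 miss [-]
2: R B0 → L0 hit [-]
3: R B5 → L1 hit [D]
4: W B5 → L1 hit [D]
5: R B5 → L1 hit [D]
6: W B5 → L1 hit [D]
7: W B5 → L1 hit [D]
8: W B5 → L1 hit [D]
9: R B5 → L1 hit [D]
10: R B5 → L1 hit [D]
11: R B1 → L1 miss wb→B5 [-]
12: W B1 → L1 hit [D]
13: W B1 → L1 hit [D]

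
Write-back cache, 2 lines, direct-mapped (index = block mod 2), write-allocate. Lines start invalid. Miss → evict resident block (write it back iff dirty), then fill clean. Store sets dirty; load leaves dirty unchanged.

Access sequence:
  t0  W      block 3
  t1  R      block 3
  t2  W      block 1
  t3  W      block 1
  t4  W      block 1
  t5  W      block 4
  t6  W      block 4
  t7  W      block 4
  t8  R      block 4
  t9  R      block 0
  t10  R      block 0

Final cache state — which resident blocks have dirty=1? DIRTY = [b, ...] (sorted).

DIRTY = [1]

  0 | W B3 → L1 miss [D]
  1 | R B3 → L1 hit [D]
  2 | W B1 → L1 miss wb→B3 [D]
  3 | W B1 → L1 hit [D]
  4 | W B1 → L1 hit [D]
  5 | W B4 → L0 miss [D]
  6 | W B4 → L0 hit [D]
  7 | W B4 → L0 hit [D]
  8 | R B4 → L0 hit [D]
  9 | R B0 → L0 miss wb→B4 [-]
  10 | R B0 → L0 hit [-]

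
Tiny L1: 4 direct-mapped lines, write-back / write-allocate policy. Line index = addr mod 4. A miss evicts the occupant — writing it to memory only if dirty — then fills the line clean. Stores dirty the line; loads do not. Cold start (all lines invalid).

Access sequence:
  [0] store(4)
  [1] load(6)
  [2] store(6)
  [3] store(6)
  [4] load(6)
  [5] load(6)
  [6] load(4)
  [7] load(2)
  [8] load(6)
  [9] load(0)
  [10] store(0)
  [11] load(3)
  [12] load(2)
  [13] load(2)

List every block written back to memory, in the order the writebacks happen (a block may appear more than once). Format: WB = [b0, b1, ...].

  0 | W B4 → L0 miss [D]
  1 | R B6 → L2 miss [-]
  2 | W B6 → L2 hit [D]
  3 | W B6 → L2 hit [D]
  4 | R B6 → L2 hit [D]
  5 | R B6 → L2 hit [D]
  6 | R B4 → L0 hit [D]
  7 | R B2 → L2 miss wb→B6 [-]
  8 | R B6 → L2 miss [-]
  9 | R B0 → L0 miss wb→B4 [-]
  10 | W B0 → L0 hit [D]
  11 | R B3 → L3 miss [-]
  12 | R B2 → L2 miss [-]
  13 | R B2 → L2 hit [-]

WB = [6, 4]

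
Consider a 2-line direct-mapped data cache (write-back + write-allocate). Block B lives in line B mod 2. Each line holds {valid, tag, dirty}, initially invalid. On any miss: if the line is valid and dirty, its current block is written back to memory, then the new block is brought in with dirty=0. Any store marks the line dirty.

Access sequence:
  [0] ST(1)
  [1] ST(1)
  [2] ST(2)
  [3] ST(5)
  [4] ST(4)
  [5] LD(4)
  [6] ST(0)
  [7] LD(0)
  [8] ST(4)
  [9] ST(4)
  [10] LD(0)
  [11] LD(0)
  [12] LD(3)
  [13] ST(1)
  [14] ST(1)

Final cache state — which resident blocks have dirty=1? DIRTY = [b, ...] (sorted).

0: W B1 → L1 miss [D]
1: W B1 → L1 hit [D]
2: W B2 → L0 miss [D]
3: W B5 → L1 miss wb→B1 [D]
4: W B4 → L0 miss wb→B2 [D]
5: R B4 → L0 hit [D]
6: W B0 → L0 miss wb→B4 [D]
7: R B0 → L0 hit [D]
8: W B4 → L0 miss wb→B0 [D]
9: W B4 → L0 hit [D]
10: R B0 → L0 miss wb→B4 [-]
11: R B0 → L0 hit [-]
12: R B3 → L1 miss wb→B5 [-]
13: W B1 → L1 miss [D]
14: W B1 → L1 hit [D]

DIRTY = [1]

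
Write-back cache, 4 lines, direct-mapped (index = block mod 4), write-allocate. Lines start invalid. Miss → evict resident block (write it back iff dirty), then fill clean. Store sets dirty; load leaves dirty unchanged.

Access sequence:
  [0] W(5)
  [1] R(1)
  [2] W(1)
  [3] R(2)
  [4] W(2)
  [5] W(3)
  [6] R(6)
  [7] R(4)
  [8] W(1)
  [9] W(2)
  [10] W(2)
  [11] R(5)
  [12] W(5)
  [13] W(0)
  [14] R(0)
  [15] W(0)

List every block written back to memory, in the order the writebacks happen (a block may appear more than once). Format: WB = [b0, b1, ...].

WB = [5, 2, 1]

0: W B5 → L1 miss [D]
1: R B1 → L1 miss wb→B5 [-]
2: W B1 → L1 hit [D]
3: R B2 → L2 miss [-]
4: W B2 → L2 hit [D]
5: W B3 → L3 miss [D]
6: R B6 → L2 miss wb→B2 [-]
7: R B4 → L0 miss [-]
8: W B1 → L1 hit [D]
9: W B2 → L2 miss [D]
10: W B2 → L2 hit [D]
11: R B5 → L1 miss wb→B1 [-]
12: W B5 → L1 hit [D]
13: W B0 → L0 miss [D]
14: R B0 → L0 hit [D]
15: W B0 → L0 hit [D]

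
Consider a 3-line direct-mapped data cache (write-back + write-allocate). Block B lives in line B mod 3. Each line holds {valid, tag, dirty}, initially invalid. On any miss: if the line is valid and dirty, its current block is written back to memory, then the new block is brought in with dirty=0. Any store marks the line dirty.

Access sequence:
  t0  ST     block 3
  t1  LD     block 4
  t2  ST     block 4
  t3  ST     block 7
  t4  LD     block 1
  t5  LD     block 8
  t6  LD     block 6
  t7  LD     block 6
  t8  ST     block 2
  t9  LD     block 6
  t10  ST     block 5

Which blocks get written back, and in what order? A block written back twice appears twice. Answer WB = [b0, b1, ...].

WB = [4, 7, 3, 2]

0: W B3 → L0 miss [D]
1: R B4 → L1 miss [-]
2: W B4 → L1 hit [D]
3: W B7 → L1 miss wb→B4 [D]
4: R B1 → L1 miss wb→B7 [-]
5: R B8 → L2 miss [-]
6: R B6 → L0 miss wb→B3 [-]
7: R B6 → L0 hit [-]
8: W B2 → L2 miss [D]
9: R B6 → L0 hit [-]
10: W B5 → L2 miss wb→B2 [D]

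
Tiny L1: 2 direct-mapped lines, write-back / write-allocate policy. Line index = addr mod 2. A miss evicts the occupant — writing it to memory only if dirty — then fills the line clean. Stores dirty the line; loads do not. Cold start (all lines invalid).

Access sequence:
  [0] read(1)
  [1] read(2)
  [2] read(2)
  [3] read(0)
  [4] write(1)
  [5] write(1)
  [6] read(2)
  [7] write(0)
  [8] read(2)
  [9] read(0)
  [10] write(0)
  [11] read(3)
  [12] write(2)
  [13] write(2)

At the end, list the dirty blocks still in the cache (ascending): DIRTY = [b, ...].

0: R B1 -> L1 miss  d=-]
1: R B2 -> L0 miss  d=-]
2: R B2 -> L0 hit  d=-]
3: R B0 -> L0 miss  d=-]
4: W B1 -> L1 hit  d=D]
5: W B1 -> L1 hit  d=D]
6: R B2 -> L0 miss  d=-]
7: W B0 -> L0 miss  d=D]
8: R B2 -> L0 miss wb->B0  d=-]
9: R B0 -> L0 miss  d=-]
10: W B0 -> L0 hit  d=D]
11: R B3 -> L1 miss wb->B1  d=-]
12: W B2 -> L0 miss wb->B0  d=D]
13: W B2 -> L0 hit  d=D]

DIRTY = [2]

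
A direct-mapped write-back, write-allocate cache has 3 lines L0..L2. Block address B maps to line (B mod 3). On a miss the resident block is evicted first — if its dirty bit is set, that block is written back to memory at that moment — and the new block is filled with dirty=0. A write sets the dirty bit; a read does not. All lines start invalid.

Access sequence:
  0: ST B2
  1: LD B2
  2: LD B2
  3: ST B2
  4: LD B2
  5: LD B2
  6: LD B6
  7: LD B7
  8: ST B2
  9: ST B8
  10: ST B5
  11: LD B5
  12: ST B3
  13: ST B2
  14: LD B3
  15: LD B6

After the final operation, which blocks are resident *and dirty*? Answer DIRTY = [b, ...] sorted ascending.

DIRTY = [2]

  0 | W B2 → L2 miss [D]
  1 | R B2 → L2 hit [D]
  2 | R B2 → L2 hit [D]
  3 | W B2 → L2 hit [D]
  4 | R B2 → L2 hit [D]
  5 | R B2 → L2 hit [D]
  6 | R B6 → L0 miss [-]
  7 | R B7 → L1 miss [-]
  8 | W B2 → L2 hit [D]
  9 | W B8 → L2 miss wb→B2 [D]
  10 | W B5 → L2 miss wb→B8 [D]
  11 | R B5 → L2 hit [D]
  12 | W B3 → L0 miss [D]
  13 | W B2 → L2 miss wb→B5 [D]
  14 | R B3 → L0 hit [D]
  15 | R B6 → L0 miss wb→B3 [-]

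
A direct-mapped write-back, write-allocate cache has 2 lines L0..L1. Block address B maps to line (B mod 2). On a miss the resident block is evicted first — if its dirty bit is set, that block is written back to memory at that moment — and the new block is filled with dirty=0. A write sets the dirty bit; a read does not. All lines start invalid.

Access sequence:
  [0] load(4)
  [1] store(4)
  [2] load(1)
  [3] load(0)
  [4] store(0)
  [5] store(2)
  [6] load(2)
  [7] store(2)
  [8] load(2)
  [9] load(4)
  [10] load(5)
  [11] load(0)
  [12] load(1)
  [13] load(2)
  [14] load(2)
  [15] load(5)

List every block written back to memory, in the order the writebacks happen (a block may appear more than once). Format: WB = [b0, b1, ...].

WB = [4, 0, 2]

0: R B4 -> L0 miss  d=-]
1: W B4 -> L0 hit  d=D]
2: R B1 -> L1 miss  d=-]
3: R B0 -> L0 miss wb->B4  d=-]
4: W B0 -> L0 hit  d=D]
5: W B2 -> L0 miss wb->B0  d=D]
6: R B2 -> L0 hit  d=D]
7: W B2 -> L0 hit  d=D]
8: R B2 -> L0 hit  d=D]
9: R B4 -> L0 miss wb->B2  d=-]
10: R B5 -> L1 miss  d=-]
11: R B0 -> L0 miss  d=-]
12: R B1 -> L1 miss  d=-]
13: R B2 -> L0 miss  d=-]
14: R B2 -> L0 hit  d=-]
15: R B5 -> L1 miss  d=-]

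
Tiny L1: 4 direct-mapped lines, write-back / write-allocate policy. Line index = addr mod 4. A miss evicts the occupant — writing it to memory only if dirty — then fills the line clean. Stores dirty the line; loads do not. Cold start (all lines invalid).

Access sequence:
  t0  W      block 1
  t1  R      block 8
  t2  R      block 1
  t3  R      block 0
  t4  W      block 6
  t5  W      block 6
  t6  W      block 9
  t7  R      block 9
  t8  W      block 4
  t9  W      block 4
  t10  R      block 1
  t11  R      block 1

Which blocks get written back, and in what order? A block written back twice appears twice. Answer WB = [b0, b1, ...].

0: W B1 → L1 miss [D]
1: R B8 → L0 miss [-]
2: R B1 → L1 hit [D]
3: R B0 → L0 miss [-]
4: W B6 → L2 miss [D]
5: W B6 → L2 hit [D]
6: W B9 → L1 miss wb→B1 [D]
7: R B9 → L1 hit [D]
8: W B4 → L0 miss [D]
9: W B4 → L0 hit [D]
10: R B1 → L1 miss wb→B9 [-]
11: R B1 → L1 hit [-]

WB = [1, 9]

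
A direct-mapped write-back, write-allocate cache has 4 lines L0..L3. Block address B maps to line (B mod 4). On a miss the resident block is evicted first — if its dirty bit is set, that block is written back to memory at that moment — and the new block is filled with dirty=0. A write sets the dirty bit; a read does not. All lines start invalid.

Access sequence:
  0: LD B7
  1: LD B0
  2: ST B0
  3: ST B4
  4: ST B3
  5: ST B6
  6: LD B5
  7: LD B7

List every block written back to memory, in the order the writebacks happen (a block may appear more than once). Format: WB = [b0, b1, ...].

0: R B7 → L3 miss [-]
1: R B0 → L0 miss [-]
2: W B0 → L0 hit [D]
3: W B4 → L0 miss wb→B0 [D]
4: W B3 → L3 miss [D]
5: W B6 → L2 miss [D]
6: R B5 → L1 miss [-]
7: R B7 → L3 miss wb→B3 [-]

WB = [0, 3]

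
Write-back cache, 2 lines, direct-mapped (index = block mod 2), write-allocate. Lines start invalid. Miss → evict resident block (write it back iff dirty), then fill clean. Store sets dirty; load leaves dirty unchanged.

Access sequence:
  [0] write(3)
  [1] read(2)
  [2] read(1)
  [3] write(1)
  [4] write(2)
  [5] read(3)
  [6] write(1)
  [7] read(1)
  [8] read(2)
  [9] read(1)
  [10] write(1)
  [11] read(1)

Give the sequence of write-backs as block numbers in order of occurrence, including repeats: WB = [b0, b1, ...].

  0 | W B3 → L1 miss [D]
  1 | R B2 → L0 miss [-]
  2 | R B1 → L1 miss wb→B3 [-]
  3 | W B1 → L1 hit [D]
  4 | W B2 → L0 hit [D]
  5 | R B3 → L1 miss wb→B1 [-]
  6 | W B1 → L1 miss [D]
  7 | R B1 → L1 hit [D]
  8 | R B2 → L0 hit [D]
  9 | R B1 → L1 hit [D]
  10 | W B1 → L1 hit [D]
  11 | R B1 → L1 hit [D]

WB = [3, 1]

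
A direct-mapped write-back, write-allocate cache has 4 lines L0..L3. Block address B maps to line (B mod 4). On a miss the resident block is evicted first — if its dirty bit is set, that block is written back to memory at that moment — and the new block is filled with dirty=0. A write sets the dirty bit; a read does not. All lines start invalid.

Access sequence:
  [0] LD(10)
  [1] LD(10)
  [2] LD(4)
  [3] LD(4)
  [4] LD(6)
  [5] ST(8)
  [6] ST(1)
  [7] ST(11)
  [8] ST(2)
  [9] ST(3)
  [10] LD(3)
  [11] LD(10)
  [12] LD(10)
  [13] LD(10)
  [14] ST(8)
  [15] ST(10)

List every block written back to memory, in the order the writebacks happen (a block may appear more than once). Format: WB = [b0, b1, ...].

  0 | R B10 → L2 miss [-]
  1 | R B10 → L2 hit [-]
  2 | R B4 → L0 miss [-]
  3 | R B4 → L0 hit [-]
  4 | R B6 → L2 miss [-]
  5 | W B8 → L0 miss [D]
  6 | W B1 → L1 miss [D]
  7 | W B11 → L3 miss [D]
  8 | W B2 → L2 miss [D]
  9 | W B3 → L3 miss wb→B11 [D]
  10 | R B3 → L3 hit [D]
  11 | R B10 → L2 miss wb→B2 [-]
  12 | R B10 → L2 hit [-]
  13 | R B10 → L2 hit [-]
  14 | W B8 → L0 hit [D]
  15 | W B10 → L2 hit [D]

WB = [11, 2]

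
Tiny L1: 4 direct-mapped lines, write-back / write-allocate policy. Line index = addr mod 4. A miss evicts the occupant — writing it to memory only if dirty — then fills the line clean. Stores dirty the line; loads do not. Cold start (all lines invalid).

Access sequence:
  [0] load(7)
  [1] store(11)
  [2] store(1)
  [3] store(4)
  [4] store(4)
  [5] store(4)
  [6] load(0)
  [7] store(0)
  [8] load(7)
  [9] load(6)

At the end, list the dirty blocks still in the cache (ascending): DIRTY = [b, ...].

0: R B7 -> L3 miss  d=-]
1: W B11 -> L3 miss  d=D]
2: W B1 -> L1 miss  d=D]
3: W B4 -> L0 miss  d=D]
4: W B4 -> L0 hit  d=D]
5: W B4 -> L0 hit  d=D]
6: R B0 -> L0 miss wb->B4  d=-]
7: W B0 -> L0 hit  d=D]
8: R B7 -> L3 miss wb->B11  d=-]
9: R B6 -> L2 miss  d=-]

DIRTY = [0, 1]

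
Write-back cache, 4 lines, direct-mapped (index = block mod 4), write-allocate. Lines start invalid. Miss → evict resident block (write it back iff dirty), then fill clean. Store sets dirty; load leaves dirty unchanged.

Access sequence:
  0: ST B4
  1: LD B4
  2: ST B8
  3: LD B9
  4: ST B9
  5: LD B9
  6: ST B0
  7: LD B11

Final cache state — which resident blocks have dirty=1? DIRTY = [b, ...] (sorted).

  0 | W B4 → L0 miss [D]
  1 | R B4 → L0 hit [D]
  2 | W B8 → L0 miss wb→B4 [D]
  3 | R B9 → L1 miss [-]
  4 | W B9 → L1 hit [D]
  5 | R B9 → L1 hit [D]
  6 | W B0 → L0 miss wb→B8 [D]
  7 | R B11 → L3 miss [-]

DIRTY = [0, 9]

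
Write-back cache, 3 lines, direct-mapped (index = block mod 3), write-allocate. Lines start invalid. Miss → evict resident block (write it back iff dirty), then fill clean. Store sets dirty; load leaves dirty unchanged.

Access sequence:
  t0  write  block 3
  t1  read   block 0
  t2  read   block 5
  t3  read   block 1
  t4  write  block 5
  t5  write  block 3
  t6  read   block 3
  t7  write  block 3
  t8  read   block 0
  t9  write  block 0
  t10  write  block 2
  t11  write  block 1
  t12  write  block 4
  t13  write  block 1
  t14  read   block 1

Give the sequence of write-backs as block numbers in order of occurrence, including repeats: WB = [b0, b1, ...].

0: W B3 -> L0 miss  d=D]
1: R B0 -> L0 miss wb->B3  d=-]
2: R B5 -> L2 miss  d=-]
3: R B1 -> L1 miss  d=-]
4: W B5 -> L2 hit  d=D]
5: W B3 -> L0 miss  d=D]
6: R B3 -> L0 hit  d=D]
7: W B3 -> L0 hit  d=D]
8: R B0 -> L0 miss wb->B3  d=-]
9: W B0 -> L0 hit  d=D]
10: W B2 -> L2 miss wb->B5  d=D]
11: W B1 -> L1 hit  d=D]
12: W B4 -> L1 miss wb->B1  d=D]
13: W B1 -> L1 miss wb->B4  d=D]
14: R B1 -> L1 hit  d=D]

WB = [3, 3, 5, 1, 4]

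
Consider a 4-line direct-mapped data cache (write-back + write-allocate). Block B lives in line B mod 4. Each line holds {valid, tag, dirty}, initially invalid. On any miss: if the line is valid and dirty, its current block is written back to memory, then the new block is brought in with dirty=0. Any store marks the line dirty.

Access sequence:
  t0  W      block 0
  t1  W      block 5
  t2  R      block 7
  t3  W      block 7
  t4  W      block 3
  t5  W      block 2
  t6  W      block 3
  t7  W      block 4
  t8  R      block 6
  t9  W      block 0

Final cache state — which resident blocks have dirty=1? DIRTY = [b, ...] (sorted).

  0 | W B0 → L0 miss [D]
  1 | W B5 → L1 miss [D]
  2 | R B7 → L3 miss [-]
  3 | W B7 → L3 hit [D]
  4 | W B3 → L3 miss wb→B7 [D]
  5 | W B2 → L2 miss [D]
  6 | W B3 → L3 hit [D]
  7 | W B4 → L0 miss wb→B0 [D]
  8 | R B6 → L2 miss wb→B2 [-]
  9 | W B0 → L0 miss wb→B4 [D]

DIRTY = [0, 3, 5]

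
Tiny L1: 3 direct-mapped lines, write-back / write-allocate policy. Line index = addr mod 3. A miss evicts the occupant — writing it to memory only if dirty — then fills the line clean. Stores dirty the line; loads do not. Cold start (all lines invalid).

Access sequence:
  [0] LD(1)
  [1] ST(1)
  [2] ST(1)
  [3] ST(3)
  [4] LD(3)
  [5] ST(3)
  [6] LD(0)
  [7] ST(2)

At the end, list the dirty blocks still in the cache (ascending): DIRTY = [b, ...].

0: R B1 -> L1 miss  d=-]
1: W B1 -> L1 hit  d=D]
2: W B1 -> L1 hit  d=D]
3: W B3 -> L0 miss  d=D]
4: R B3 -> L0 hit  d=D]
5: W B3 -> L0 hit  d=D]
6: R B0 -> L0 miss wb->B3  d=-]
7: W B2 -> L2 miss  d=D]

DIRTY = [1, 2]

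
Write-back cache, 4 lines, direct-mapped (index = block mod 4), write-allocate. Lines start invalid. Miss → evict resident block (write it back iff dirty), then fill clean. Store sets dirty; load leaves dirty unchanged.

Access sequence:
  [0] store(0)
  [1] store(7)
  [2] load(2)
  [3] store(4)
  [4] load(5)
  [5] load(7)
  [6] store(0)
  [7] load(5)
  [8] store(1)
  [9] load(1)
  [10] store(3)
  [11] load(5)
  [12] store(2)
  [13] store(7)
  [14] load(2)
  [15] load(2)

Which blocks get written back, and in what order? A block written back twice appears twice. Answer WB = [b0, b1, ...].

WB = [0, 4, 7, 1, 3]

  0 | W B0 → L0 miss [D]
  1 | W B7 → L3 miss [D]
  2 | R B2 → L2 miss [-]
  3 | W B4 → L0 miss wb→B0 [D]
  4 | R B5 → L1 miss [-]
  5 | R B7 → L3 hit [D]
  6 | W B0 → L0 miss wb→B4 [D]
  7 | R B5 → L1 hit [-]
  8 | W B1 → L1 miss [D]
  9 | R B1 → L1 hit [D]
  10 | W B3 → L3 miss wb→B7 [D]
  11 | R B5 → L1 miss wb→B1 [-]
  12 | W B2 → L2 hit [D]
  13 | W B7 → L3 miss wb→B3 [D]
  14 | R B2 → L2 hit [D]
  15 | R B2 → L2 hit [D]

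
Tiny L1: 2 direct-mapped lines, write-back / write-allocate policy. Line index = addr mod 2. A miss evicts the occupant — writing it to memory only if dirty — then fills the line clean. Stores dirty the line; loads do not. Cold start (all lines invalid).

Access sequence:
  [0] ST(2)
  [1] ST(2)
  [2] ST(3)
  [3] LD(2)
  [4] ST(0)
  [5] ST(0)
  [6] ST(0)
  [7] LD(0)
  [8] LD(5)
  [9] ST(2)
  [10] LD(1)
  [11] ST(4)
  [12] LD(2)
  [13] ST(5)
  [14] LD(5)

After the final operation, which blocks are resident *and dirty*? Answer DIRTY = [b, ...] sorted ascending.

0: W B2 → L0 miss [D]
1: W B2 → L0 hit [D]
2: W B3 → L1 miss [D]
3: R B2 → L0 hit [D]
4: W B0 → L0 miss wb→B2 [D]
5: W B0 → L0 hit [D]
6: W B0 → L0 hit [D]
7: R B0 → L0 hit [D]
8: R B5 → L1 miss wb→B3 [-]
9: W B2 → L0 miss wb→B0 [D]
10: R B1 → L1 miss [-]
11: W B4 → L0 miss wb→B2 [D]
12: R B2 → L0 miss wb→B4 [-]
13: W B5 → L1 miss [D]
14: R B5 → L1 hit [D]

DIRTY = [5]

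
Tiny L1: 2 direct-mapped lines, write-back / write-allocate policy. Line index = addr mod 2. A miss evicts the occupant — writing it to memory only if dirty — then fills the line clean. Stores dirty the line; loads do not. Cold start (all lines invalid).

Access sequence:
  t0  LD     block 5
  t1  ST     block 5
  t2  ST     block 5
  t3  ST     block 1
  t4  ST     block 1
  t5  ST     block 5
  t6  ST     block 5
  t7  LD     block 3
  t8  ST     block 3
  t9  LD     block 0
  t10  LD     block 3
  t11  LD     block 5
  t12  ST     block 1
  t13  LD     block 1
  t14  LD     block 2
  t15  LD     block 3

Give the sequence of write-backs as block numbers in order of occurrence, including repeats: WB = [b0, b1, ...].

  0 | R B5 → L1 miss [-]
  1 | W B5 → L1 hit [D]
  2 | W B5 → L1 hit [D]
  3 | W B1 → L1 miss wb→B5 [D]
  4 | W B1 → L1 hit [D]
  5 | W B5 → L1 miss wb→B1 [D]
  6 | W B5 → L1 hit [D]
  7 | R B3 → L1 miss wb→B5 [-]
  8 | W B3 → L1 hit [D]
  9 | R B0 → L0 miss [-]
  10 | R B3 → L1 hit [D]
  11 | R B5 → L1 miss wb→B3 [-]
  12 | W B1 → L1 miss [D]
  13 | R B1 → L1 hit [D]
  14 | R B2 → L0 miss [-]
  15 | R B3 → L1 miss wb→B1 [-]

WB = [5, 1, 5, 3, 1]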